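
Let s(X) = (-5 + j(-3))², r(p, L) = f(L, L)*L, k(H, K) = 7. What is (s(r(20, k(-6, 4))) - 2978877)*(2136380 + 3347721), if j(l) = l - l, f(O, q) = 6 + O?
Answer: -16336325232052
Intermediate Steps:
j(l) = 0
r(p, L) = L*(6 + L) (r(p, L) = (6 + L)*L = L*(6 + L))
s(X) = 25 (s(X) = (-5 + 0)² = (-5)² = 25)
(s(r(20, k(-6, 4))) - 2978877)*(2136380 + 3347721) = (25 - 2978877)*(2136380 + 3347721) = -2978852*5484101 = -16336325232052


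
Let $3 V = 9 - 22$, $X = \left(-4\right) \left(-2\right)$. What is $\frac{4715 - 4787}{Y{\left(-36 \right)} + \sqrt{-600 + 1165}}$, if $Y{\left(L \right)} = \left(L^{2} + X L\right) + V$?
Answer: $- \frac{162594}{2265259} + \frac{162 \sqrt{565}}{2265259} \approx -0.070077$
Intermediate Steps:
$X = 8$
$V = - \frac{13}{3}$ ($V = \frac{9 - 22}{3} = \frac{1}{3} \left(-13\right) = - \frac{13}{3} \approx -4.3333$)
$Y{\left(L \right)} = - \frac{13}{3} + L^{2} + 8 L$ ($Y{\left(L \right)} = \left(L^{2} + 8 L\right) - \frac{13}{3} = - \frac{13}{3} + L^{2} + 8 L$)
$\frac{4715 - 4787}{Y{\left(-36 \right)} + \sqrt{-600 + 1165}} = \frac{4715 - 4787}{\left(- \frac{13}{3} + \left(-36\right)^{2} + 8 \left(-36\right)\right) + \sqrt{-600 + 1165}} = - \frac{72}{\left(- \frac{13}{3} + 1296 - 288\right) + \sqrt{565}} = - \frac{72}{\frac{3011}{3} + \sqrt{565}}$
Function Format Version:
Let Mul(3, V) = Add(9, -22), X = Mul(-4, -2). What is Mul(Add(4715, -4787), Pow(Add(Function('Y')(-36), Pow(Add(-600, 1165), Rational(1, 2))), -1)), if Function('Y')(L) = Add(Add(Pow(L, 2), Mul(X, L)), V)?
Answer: Add(Rational(-162594, 2265259), Mul(Rational(162, 2265259), Pow(565, Rational(1, 2)))) ≈ -0.070077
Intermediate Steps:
X = 8
V = Rational(-13, 3) (V = Mul(Rational(1, 3), Add(9, -22)) = Mul(Rational(1, 3), -13) = Rational(-13, 3) ≈ -4.3333)
Function('Y')(L) = Add(Rational(-13, 3), Pow(L, 2), Mul(8, L)) (Function('Y')(L) = Add(Add(Pow(L, 2), Mul(8, L)), Rational(-13, 3)) = Add(Rational(-13, 3), Pow(L, 2), Mul(8, L)))
Mul(Add(4715, -4787), Pow(Add(Function('Y')(-36), Pow(Add(-600, 1165), Rational(1, 2))), -1)) = Mul(Add(4715, -4787), Pow(Add(Add(Rational(-13, 3), Pow(-36, 2), Mul(8, -36)), Pow(Add(-600, 1165), Rational(1, 2))), -1)) = Mul(-72, Pow(Add(Add(Rational(-13, 3), 1296, -288), Pow(565, Rational(1, 2))), -1)) = Mul(-72, Pow(Add(Rational(3011, 3), Pow(565, Rational(1, 2))), -1))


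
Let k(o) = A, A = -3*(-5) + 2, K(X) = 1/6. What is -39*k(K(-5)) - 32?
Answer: -695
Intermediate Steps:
K(X) = ⅙
A = 17 (A = 15 + 2 = 17)
k(o) = 17
-39*k(K(-5)) - 32 = -39*17 - 32 = -663 - 32 = -695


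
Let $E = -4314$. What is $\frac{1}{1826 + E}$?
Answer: $- \frac{1}{2488} \approx -0.00040193$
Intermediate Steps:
$\frac{1}{1826 + E} = \frac{1}{1826 - 4314} = \frac{1}{-2488} = - \frac{1}{2488}$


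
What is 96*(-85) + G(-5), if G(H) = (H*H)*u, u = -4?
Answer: -8260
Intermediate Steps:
G(H) = -4*H² (G(H) = (H*H)*(-4) = H²*(-4) = -4*H²)
96*(-85) + G(-5) = 96*(-85) - 4*(-5)² = -8160 - 4*25 = -8160 - 100 = -8260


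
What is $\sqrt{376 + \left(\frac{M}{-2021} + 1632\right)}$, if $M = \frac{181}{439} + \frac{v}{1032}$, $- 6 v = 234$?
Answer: $\frac{\sqrt{25289795559777846}}{3548876} \approx 44.811$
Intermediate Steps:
$v = -39$ ($v = \left(- \frac{1}{6}\right) 234 = -39$)
$M = \frac{56557}{151016}$ ($M = \frac{181}{439} - \frac{39}{1032} = 181 \cdot \frac{1}{439} - \frac{13}{344} = \frac{181}{439} - \frac{13}{344} = \frac{56557}{151016} \approx 0.37451$)
$\sqrt{376 + \left(\frac{M}{-2021} + 1632\right)} = \sqrt{376 + \left(\frac{56557}{151016 \left(-2021\right)} + 1632\right)} = \sqrt{376 + \left(\frac{56557}{151016} \left(- \frac{1}{2021}\right) + 1632\right)} = \sqrt{376 + \left(- \frac{56557}{305203336} + 1632\right)} = \sqrt{376 + \frac{498091787795}{305203336}} = \sqrt{\frac{612848242131}{305203336}} = \frac{\sqrt{25289795559777846}}{3548876}$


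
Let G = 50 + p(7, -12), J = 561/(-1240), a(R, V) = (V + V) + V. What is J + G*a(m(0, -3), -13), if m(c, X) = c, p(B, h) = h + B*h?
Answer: 2223999/1240 ≈ 1793.5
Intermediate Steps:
a(R, V) = 3*V (a(R, V) = 2*V + V = 3*V)
J = -561/1240 (J = 561*(-1/1240) = -561/1240 ≈ -0.45242)
G = -46 (G = 50 - 12*(1 + 7) = 50 - 12*8 = 50 - 96 = -46)
J + G*a(m(0, -3), -13) = -561/1240 - 138*(-13) = -561/1240 - 46*(-39) = -561/1240 + 1794 = 2223999/1240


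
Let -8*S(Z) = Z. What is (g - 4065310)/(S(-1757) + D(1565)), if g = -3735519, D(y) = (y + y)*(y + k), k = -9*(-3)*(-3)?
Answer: -62406632/37161117 ≈ -1.6794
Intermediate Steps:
S(Z) = -Z/8
k = -81 (k = 27*(-3) = -81)
D(y) = 2*y*(-81 + y) (D(y) = (y + y)*(y - 81) = (2*y)*(-81 + y) = 2*y*(-81 + y))
(g - 4065310)/(S(-1757) + D(1565)) = (-3735519 - 4065310)/(-⅛*(-1757) + 2*1565*(-81 + 1565)) = -7800829/(1757/8 + 2*1565*1484) = -7800829/(1757/8 + 4644920) = -7800829/37161117/8 = -7800829*8/37161117 = -62406632/37161117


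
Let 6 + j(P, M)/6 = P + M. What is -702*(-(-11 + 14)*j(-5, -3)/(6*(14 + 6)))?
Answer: -7371/5 ≈ -1474.2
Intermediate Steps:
j(P, M) = -36 + 6*M + 6*P (j(P, M) = -36 + 6*(P + M) = -36 + 6*(M + P) = -36 + (6*M + 6*P) = -36 + 6*M + 6*P)
-702*(-(-11 + 14)*j(-5, -3)/(6*(14 + 6))) = -702*(-(-11 + 14)*(-36 + 6*(-3) + 6*(-5))/(6*(14 + 6))) = -702/((20*(-6))/(((-36 - 18 - 30)*3))) = -702/((-120/((-84*3)))) = -702/((-120/(-252))) = -702/((-120*(-1/252))) = -702/10/21 = -702*21/10 = -7371/5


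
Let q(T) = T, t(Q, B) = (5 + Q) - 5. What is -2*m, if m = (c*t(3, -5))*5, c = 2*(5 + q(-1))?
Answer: -240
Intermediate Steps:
t(Q, B) = Q
c = 8 (c = 2*(5 - 1) = 2*4 = 8)
m = 120 (m = (8*3)*5 = 24*5 = 120)
-2*m = -2*120 = -240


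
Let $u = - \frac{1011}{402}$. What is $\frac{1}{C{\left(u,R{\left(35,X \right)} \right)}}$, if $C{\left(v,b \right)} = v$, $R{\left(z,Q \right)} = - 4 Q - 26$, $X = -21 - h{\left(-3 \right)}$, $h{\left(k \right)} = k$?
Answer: $- \frac{134}{337} \approx -0.39763$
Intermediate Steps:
$X = -18$ ($X = -21 - -3 = -21 + 3 = -18$)
$R{\left(z,Q \right)} = -26 - 4 Q$ ($R{\left(z,Q \right)} = - 4 Q - 26 = -26 - 4 Q$)
$u = - \frac{337}{134}$ ($u = \left(-1011\right) \frac{1}{402} = - \frac{337}{134} \approx -2.5149$)
$\frac{1}{C{\left(u,R{\left(35,X \right)} \right)}} = \frac{1}{- \frac{337}{134}} = - \frac{134}{337}$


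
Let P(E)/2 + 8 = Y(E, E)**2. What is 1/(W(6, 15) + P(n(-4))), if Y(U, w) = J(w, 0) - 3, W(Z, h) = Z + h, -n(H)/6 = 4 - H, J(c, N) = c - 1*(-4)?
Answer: 1/4423 ≈ 0.00022609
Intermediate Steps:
J(c, N) = 4 + c (J(c, N) = c + 4 = 4 + c)
n(H) = -24 + 6*H (n(H) = -6*(4 - H) = -24 + 6*H)
Y(U, w) = 1 + w (Y(U, w) = (4 + w) - 3 = 1 + w)
P(E) = -16 + 2*(1 + E)**2
1/(W(6, 15) + P(n(-4))) = 1/((6 + 15) + (-16 + 2*(1 + (-24 + 6*(-4)))**2)) = 1/(21 + (-16 + 2*(1 + (-24 - 24))**2)) = 1/(21 + (-16 + 2*(1 - 48)**2)) = 1/(21 + (-16 + 2*(-47)**2)) = 1/(21 + (-16 + 2*2209)) = 1/(21 + (-16 + 4418)) = 1/(21 + 4402) = 1/4423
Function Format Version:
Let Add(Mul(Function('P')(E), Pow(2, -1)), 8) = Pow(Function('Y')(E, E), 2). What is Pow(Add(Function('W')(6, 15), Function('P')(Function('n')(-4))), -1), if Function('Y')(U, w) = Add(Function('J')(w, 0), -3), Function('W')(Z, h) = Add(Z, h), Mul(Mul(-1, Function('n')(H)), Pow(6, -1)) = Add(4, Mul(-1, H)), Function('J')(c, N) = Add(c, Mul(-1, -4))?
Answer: Rational(1, 4423) ≈ 0.00022609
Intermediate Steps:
Function('J')(c, N) = Add(4, c) (Function('J')(c, N) = Add(c, 4) = Add(4, c))
Function('n')(H) = Add(-24, Mul(6, H)) (Function('n')(H) = Mul(-6, Add(4, Mul(-1, H))) = Add(-24, Mul(6, H)))
Function('Y')(U, w) = Add(1, w) (Function('Y')(U, w) = Add(Add(4, w), -3) = Add(1, w))
Function('P')(E) = Add(-16, Mul(2, Pow(Add(1, E), 2)))
Pow(Add(Function('W')(6, 15), Function('P')(Function('n')(-4))), -1) = Pow(Add(Add(6, 15), Add(-16, Mul(2, Pow(Add(1, Add(-24, Mul(6, -4))), 2)))), -1) = Pow(Add(21, Add(-16, Mul(2, Pow(Add(1, Add(-24, -24)), 2)))), -1) = Pow(Add(21, Add(-16, Mul(2, Pow(Add(1, -48), 2)))), -1) = Pow(Add(21, Add(-16, Mul(2, Pow(-47, 2)))), -1) = Pow(Add(21, Add(-16, Mul(2, 2209))), -1) = Pow(Add(21, Add(-16, 4418)), -1) = Pow(Add(21, 4402), -1) = Pow(4423, -1) = Rational(1, 4423)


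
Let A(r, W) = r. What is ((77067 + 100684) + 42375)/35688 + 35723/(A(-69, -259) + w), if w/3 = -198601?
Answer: 5412168227/886061664 ≈ 6.1081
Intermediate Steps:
w = -595803 (w = 3*(-198601) = -595803)
((77067 + 100684) + 42375)/35688 + 35723/(A(-69, -259) + w) = ((77067 + 100684) + 42375)/35688 + 35723/(-69 - 595803) = (177751 + 42375)*(1/35688) + 35723/(-595872) = 220126*(1/35688) + 35723*(-1/595872) = 110063/17844 - 35723/595872 = 5412168227/886061664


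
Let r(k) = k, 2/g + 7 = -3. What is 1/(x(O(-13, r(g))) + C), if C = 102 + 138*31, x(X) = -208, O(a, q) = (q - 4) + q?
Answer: 1/4172 ≈ 0.00023969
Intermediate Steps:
g = -⅕ (g = 2/(-7 - 3) = 2/(-10) = 2*(-⅒) = -⅕ ≈ -0.20000)
O(a, q) = -4 + 2*q (O(a, q) = (-4 + q) + q = -4 + 2*q)
C = 4380 (C = 102 + 4278 = 4380)
1/(x(O(-13, r(g))) + C) = 1/(-208 + 4380) = 1/4172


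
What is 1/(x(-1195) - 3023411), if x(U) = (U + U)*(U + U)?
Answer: 1/2688689 ≈ 3.7193e-7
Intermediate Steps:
x(U) = 4*U**2 (x(U) = (2*U)*(2*U) = 4*U**2)
1/(x(-1195) - 3023411) = 1/(4*(-1195)**2 - 3023411) = 1/(4*1428025 - 3023411) = 1/(5712100 - 3023411) = 1/2688689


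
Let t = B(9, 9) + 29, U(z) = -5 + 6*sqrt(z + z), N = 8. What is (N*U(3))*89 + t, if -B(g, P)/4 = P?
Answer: -3567 + 4272*sqrt(6) ≈ 6897.2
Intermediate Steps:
U(z) = -5 + 6*sqrt(2)*sqrt(z) (U(z) = -5 + 6*sqrt(2*z) = -5 + 6*(sqrt(2)*sqrt(z)) = -5 + 6*sqrt(2)*sqrt(z))
B(g, P) = -4*P
t = -7 (t = -4*9 + 29 = -36 + 29 = -7)
(N*U(3))*89 + t = (8*(-5 + 6*sqrt(2)*sqrt(3)))*89 - 7 = (8*(-5 + 6*sqrt(6)))*89 - 7 = (-40 + 48*sqrt(6))*89 - 7 = (-3560 + 4272*sqrt(6)) - 7 = -3567 + 4272*sqrt(6)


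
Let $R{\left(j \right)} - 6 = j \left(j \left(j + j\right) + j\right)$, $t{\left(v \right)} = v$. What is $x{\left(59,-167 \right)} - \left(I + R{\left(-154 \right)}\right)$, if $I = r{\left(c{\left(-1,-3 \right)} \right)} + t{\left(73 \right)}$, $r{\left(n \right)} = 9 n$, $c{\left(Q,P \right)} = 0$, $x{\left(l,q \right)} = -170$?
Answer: $7280563$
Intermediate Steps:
$R{\left(j \right)} = 6 + j \left(j + 2 j^{2}\right)$ ($R{\left(j \right)} = 6 + j \left(j \left(j + j\right) + j\right) = 6 + j \left(j 2 j + j\right) = 6 + j \left(2 j^{2} + j\right) = 6 + j \left(j + 2 j^{2}\right)$)
$I = 73$ ($I = 9 \cdot 0 + 73 = 0 + 73 = 73$)
$x{\left(59,-167 \right)} - \left(I + R{\left(-154 \right)}\right) = -170 - \left(73 + \left(6 + \left(-154\right)^{2} + 2 \left(-154\right)^{3}\right)\right) = -170 - \left(73 + \left(6 + 23716 + 2 \left(-3652264\right)\right)\right) = -170 - \left(73 + \left(6 + 23716 - 7304528\right)\right) = -170 - \left(73 - 7280806\right) = -170 - -7280733 = -170 + 7280733 = 7280563$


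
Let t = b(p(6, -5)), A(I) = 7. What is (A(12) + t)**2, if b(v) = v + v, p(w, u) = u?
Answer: 9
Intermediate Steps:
b(v) = 2*v
t = -10 (t = 2*(-5) = -10)
(A(12) + t)**2 = (7 - 10)**2 = (-3)**2 = 9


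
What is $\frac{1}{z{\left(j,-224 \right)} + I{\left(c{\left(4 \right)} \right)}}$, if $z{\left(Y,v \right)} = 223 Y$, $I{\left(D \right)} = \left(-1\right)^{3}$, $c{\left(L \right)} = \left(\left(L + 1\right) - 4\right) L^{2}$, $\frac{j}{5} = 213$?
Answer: $\frac{1}{237494} \approx 4.2106 \cdot 10^{-6}$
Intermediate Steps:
$j = 1065$ ($j = 5 \cdot 213 = 1065$)
$c{\left(L \right)} = L^{2} \left(-3 + L\right)$ ($c{\left(L \right)} = \left(\left(1 + L\right) - 4\right) L^{2} = \left(-3 + L\right) L^{2} = L^{2} \left(-3 + L\right)$)
$I{\left(D \right)} = -1$
$\frac{1}{z{\left(j,-224 \right)} + I{\left(c{\left(4 \right)} \right)}} = \frac{1}{223 \cdot 1065 - 1} = \frac{1}{237495 - 1} = \frac{1}{237494}$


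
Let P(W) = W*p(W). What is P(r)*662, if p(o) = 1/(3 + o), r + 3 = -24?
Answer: 2979/4 ≈ 744.75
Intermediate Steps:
r = -27 (r = -3 - 24 = -27)
P(W) = W/(3 + W)
P(r)*662 = -27/(3 - 27)*662 = -27/(-24)*662 = -27*(-1/24)*662 = (9/8)*662 = 2979/4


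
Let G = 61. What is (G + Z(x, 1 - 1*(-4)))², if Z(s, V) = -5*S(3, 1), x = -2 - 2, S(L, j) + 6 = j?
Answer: 7396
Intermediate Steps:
S(L, j) = -6 + j
x = -4
Z(s, V) = 25 (Z(s, V) = -5*(-6 + 1) = -5*(-5) = 25)
(G + Z(x, 1 - 1*(-4)))² = (61 + 25)² = 86² = 7396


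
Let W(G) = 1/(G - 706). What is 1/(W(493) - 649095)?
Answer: -213/138257236 ≈ -1.5406e-6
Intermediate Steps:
W(G) = 1/(-706 + G)
1/(W(493) - 649095) = 1/(1/(-706 + 493) - 649095) = 1/(1/(-213) - 649095) = 1/(-1/213 - 649095) = 1/(-138257236/213) = -213/138257236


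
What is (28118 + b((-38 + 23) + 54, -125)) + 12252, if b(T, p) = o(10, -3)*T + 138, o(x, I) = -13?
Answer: 40001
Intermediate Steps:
b(T, p) = 138 - 13*T (b(T, p) = -13*T + 138 = 138 - 13*T)
(28118 + b((-38 + 23) + 54, -125)) + 12252 = (28118 + (138 - 13*((-38 + 23) + 54))) + 12252 = (28118 + (138 - 13*(-15 + 54))) + 12252 = (28118 + (138 - 13*39)) + 12252 = (28118 + (138 - 507)) + 12252 = (28118 - 369) + 12252 = 27749 + 12252 = 40001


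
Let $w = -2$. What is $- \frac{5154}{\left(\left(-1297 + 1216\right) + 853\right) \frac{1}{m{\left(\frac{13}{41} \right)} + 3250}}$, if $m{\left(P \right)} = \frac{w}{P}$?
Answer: $- \frac{54333468}{2509} \approx -21655.0$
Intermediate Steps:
$m{\left(P \right)} = - \frac{2}{P}$
$- \frac{5154}{\left(\left(-1297 + 1216\right) + 853\right) \frac{1}{m{\left(\frac{13}{41} \right)} + 3250}} = - \frac{5154}{\left(\left(-1297 + 1216\right) + 853\right) \frac{1}{- \frac{2}{13 \cdot \frac{1}{41}} + 3250}} = - \frac{5154}{\left(-81 + 853\right) \frac{1}{- \frac{2}{13 \cdot \frac{1}{41}} + 3250}} = - \frac{5154}{772 \frac{1}{- \frac{2}{\frac{13}{41}} + 3250}} = - \frac{5154}{772 \frac{1}{\left(-2\right) \frac{41}{13} + 3250}} = - \frac{5154}{772 \frac{1}{- \frac{82}{13} + 3250}} = - \frac{5154}{772 \frac{1}{\frac{42168}{13}}} = - \frac{5154}{772 \cdot \frac{13}{42168}} = - \frac{5154}{\frac{2509}{10542}} = \left(-5154\right) \frac{10542}{2509} = - \frac{54333468}{2509}$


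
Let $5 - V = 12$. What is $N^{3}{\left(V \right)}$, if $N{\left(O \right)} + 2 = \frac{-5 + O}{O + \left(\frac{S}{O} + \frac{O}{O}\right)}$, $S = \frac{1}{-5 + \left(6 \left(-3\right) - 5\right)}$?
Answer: $\frac{8}{1622234375} \approx 4.9315 \cdot 10^{-9}$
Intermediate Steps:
$V = -7$ ($V = 5 - 12 = -7$)
$S = - \frac{1}{28}$ ($S = \frac{1}{-5 - 23} = \frac{1}{-28} = - \frac{1}{28} \approx -0.035714$)
$N{\left(O \right)} = -2 + \frac{-5 + O}{1 + O - \frac{1}{28 O}}$ ($N{\left(O \right)} = -2 + \frac{-5 + O}{O - \left(\frac{1}{28 O} - \frac{O}{O}\right)} = -2 + \frac{-5 + O}{O + \left(- \frac{1}{28 O} + 1\right)} = -2 + \frac{-5 + O}{O + \left(1 - \frac{1}{28 O}\right)} = -2 + \frac{-5 + O}{1 + O - \frac{1}{28 O}}$)
$N^{3}{\left(V \right)} = \left(\frac{2 \left(1 - -686 - 14 \left(-7\right)^{2}\right)}{-1 + 28 \left(-7\right) + 28 \left(-7\right)^{2}}\right)^{3} = \left(\frac{2 \left(1 + 686 - 686\right)}{-1 - 196 + 28 \cdot 49}\right)^{3} = \left(\frac{2 \left(1 + 686 - 686\right)}{-1 - 196 + 1372}\right)^{3} = \left(2 \cdot \frac{1}{1175} \cdot 1\right)^{3} = \left(\frac{2}{1175}\right)^{3} = \frac{8}{1622234375}$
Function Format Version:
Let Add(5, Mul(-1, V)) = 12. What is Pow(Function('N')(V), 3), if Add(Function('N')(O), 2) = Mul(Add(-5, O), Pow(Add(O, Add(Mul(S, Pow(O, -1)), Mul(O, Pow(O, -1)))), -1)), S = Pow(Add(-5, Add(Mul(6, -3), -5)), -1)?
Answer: Rational(8, 1622234375) ≈ 4.9315e-9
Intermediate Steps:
V = -7 (V = Add(5, Mul(-1, 12)) = Add(5, -12) = -7)
S = Rational(-1, 28) (S = Pow(Add(-5, Add(-18, -5)), -1) = Pow(Add(-5, -23), -1) = Pow(-28, -1) = Rational(-1, 28) ≈ -0.035714)
Function('N')(O) = Add(-2, Mul(Pow(Add(1, O, Mul(Rational(-1, 28), Pow(O, -1))), -1), Add(-5, O))) (Function('N')(O) = Add(-2, Mul(Add(-5, O), Pow(Add(O, Add(Mul(Rational(-1, 28), Pow(O, -1)), Mul(O, Pow(O, -1)))), -1))) = Add(-2, Mul(Add(-5, O), Pow(Add(O, Add(Mul(Rational(-1, 28), Pow(O, -1)), 1)), -1))) = Add(-2, Mul(Add(-5, O), Pow(Add(O, Add(1, Mul(Rational(-1, 28), Pow(O, -1)))), -1))) = Add(-2, Mul(Add(-5, O), Pow(Add(1, O, Mul(Rational(-1, 28), Pow(O, -1))), -1))) = Add(-2, Mul(Pow(Add(1, O, Mul(Rational(-1, 28), Pow(O, -1))), -1), Add(-5, O))))
Pow(Function('N')(V), 3) = Pow(Mul(2, Pow(Add(-1, Mul(28, -7), Mul(28, Pow(-7, 2))), -1), Add(1, Mul(-98, -7), Mul(-14, Pow(-7, 2)))), 3) = Pow(Mul(2, Pow(Add(-1, -196, Mul(28, 49)), -1), Add(1, 686, Mul(-14, 49))), 3) = Pow(Mul(2, Pow(Add(-1, -196, 1372), -1), Add(1, 686, -686)), 3) = Pow(Mul(2, Pow(1175, -1), 1), 3) = Pow(Mul(2, Rational(1, 1175), 1), 3) = Pow(Rational(2, 1175), 3) = Rational(8, 1622234375)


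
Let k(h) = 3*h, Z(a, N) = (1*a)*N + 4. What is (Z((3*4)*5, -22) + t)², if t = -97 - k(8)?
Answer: 2064969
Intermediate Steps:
Z(a, N) = 4 + N*a (Z(a, N) = a*N + 4 = N*a + 4 = 4 + N*a)
t = -121 (t = -97 - 3*8 = -97 - 1*24 = -97 - 24 = -121)
(Z((3*4)*5, -22) + t)² = ((4 - 22*3*4*5) - 121)² = ((4 - 264*5) - 121)² = ((4 - 22*60) - 121)² = ((4 - 1320) - 121)² = (-1316 - 121)² = (-1437)² = 2064969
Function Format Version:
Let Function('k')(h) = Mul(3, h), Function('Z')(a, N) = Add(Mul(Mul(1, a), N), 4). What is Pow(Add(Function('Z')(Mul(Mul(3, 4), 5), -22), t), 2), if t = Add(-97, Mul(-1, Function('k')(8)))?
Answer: 2064969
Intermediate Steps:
Function('Z')(a, N) = Add(4, Mul(N, a)) (Function('Z')(a, N) = Add(Mul(a, N), 4) = Add(Mul(N, a), 4) = Add(4, Mul(N, a)))
t = -121 (t = Add(-97, Mul(-1, Mul(3, 8))) = Add(-97, Mul(-1, 24)) = Add(-97, -24) = -121)
Pow(Add(Function('Z')(Mul(Mul(3, 4), 5), -22), t), 2) = Pow(Add(Add(4, Mul(-22, Mul(Mul(3, 4), 5))), -121), 2) = Pow(Add(Add(4, Mul(-22, Mul(12, 5))), -121), 2) = Pow(Add(Add(4, Mul(-22, 60)), -121), 2) = Pow(Add(Add(4, -1320), -121), 2) = Pow(Add(-1316, -121), 2) = Pow(-1437, 2) = 2064969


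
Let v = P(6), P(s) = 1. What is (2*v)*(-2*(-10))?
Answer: 40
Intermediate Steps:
v = 1
(2*v)*(-2*(-10)) = (2*1)*(-2*(-10)) = 2*20 = 40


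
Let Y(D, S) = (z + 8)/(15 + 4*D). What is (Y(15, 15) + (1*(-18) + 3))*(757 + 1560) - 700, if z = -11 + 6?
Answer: -884058/25 ≈ -35362.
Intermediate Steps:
z = -5
Y(D, S) = 3/(15 + 4*D) (Y(D, S) = (-5 + 8)/(15 + 4*D) = 3/(15 + 4*D))
(Y(15, 15) + (1*(-18) + 3))*(757 + 1560) - 700 = (3/(15 + 4*15) + (1*(-18) + 3))*(757 + 1560) - 700 = (3/(15 + 60) + (-18 + 3))*2317 - 700 = (3/75 - 15)*2317 - 700 = (3*(1/75) - 15)*2317 - 700 = (1/25 - 15)*2317 - 700 = -374/25*2317 - 700 = -866558/25 - 700 = -884058/25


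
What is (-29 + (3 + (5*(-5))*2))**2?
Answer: 5776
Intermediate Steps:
(-29 + (3 + (5*(-5))*2))**2 = (-29 + (3 - 25*2))**2 = (-29 + (3 - 50))**2 = (-29 - 47)**2 = (-76)**2 = 5776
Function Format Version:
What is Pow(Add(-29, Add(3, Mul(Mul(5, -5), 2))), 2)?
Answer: 5776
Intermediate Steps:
Pow(Add(-29, Add(3, Mul(Mul(5, -5), 2))), 2) = Pow(Add(-29, Add(3, Mul(-25, 2))), 2) = Pow(Add(-29, Add(3, -50)), 2) = Pow(Add(-29, -47), 2) = Pow(-76, 2) = 5776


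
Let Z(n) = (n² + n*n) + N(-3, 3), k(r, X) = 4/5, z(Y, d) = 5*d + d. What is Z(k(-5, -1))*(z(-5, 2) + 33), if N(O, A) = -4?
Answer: -612/5 ≈ -122.40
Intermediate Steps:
z(Y, d) = 6*d
k(r, X) = ⅘ (k(r, X) = 4*(⅕) = ⅘)
Z(n) = -4 + 2*n² (Z(n) = (n² + n*n) - 4 = (n² + n²) - 4 = 2*n² - 4 = -4 + 2*n²)
Z(k(-5, -1))*(z(-5, 2) + 33) = (-4 + 2*(⅘)²)*(6*2 + 33) = (-4 + 2*(16/25))*(12 + 33) = (-4 + 32/25)*45 = -68/25*45 = -612/5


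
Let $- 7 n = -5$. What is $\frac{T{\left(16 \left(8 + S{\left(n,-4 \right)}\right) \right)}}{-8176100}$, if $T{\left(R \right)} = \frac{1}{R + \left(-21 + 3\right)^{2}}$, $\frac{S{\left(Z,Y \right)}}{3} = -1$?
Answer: $- \frac{1}{3303144400} \approx -3.0274 \cdot 10^{-10}$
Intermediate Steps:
$n = \frac{5}{7}$ ($n = \left(- \frac{1}{7}\right) \left(-5\right) = \frac{5}{7} \approx 0.71429$)
$S{\left(Z,Y \right)} = -3$ ($S{\left(Z,Y \right)} = 3 \left(-1\right) = -3$)
$T{\left(R \right)} = \frac{1}{324 + R}$ ($T{\left(R \right)} = \frac{1}{R + \left(-18\right)^{2}} = \frac{1}{R + 324} = \frac{1}{324 + R}$)
$\frac{T{\left(16 \left(8 + S{\left(n,-4 \right)}\right) \right)}}{-8176100} = \frac{1}{\left(324 + 16 \left(8 - 3\right)\right) \left(-8176100\right)} = \frac{1}{324 + 16 \cdot 5} \left(- \frac{1}{8176100}\right) = \frac{1}{324 + 80} \left(- \frac{1}{8176100}\right) = \frac{1}{404} \left(- \frac{1}{8176100}\right) = - \frac{1}{3303144400}$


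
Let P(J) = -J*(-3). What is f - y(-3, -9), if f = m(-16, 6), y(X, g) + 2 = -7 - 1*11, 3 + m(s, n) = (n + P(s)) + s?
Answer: -41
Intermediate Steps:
P(J) = 3*J
m(s, n) = -3 + n + 4*s (m(s, n) = -3 + ((n + 3*s) + s) = -3 + (n + 4*s) = -3 + n + 4*s)
y(X, g) = -20 (y(X, g) = -2 + (-7 - 1*11) = -2 + (-7 - 11) = -2 - 18 = -20)
f = -61 (f = -3 + 6 + 4*(-16) = -3 + 6 - 64 = -61)
f - y(-3, -9) = -61 - 1*(-20) = -61 + 20 = -41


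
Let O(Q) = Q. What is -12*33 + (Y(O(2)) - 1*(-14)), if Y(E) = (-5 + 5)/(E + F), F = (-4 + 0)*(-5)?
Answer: -382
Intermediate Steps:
F = 20 (F = -4*(-5) = 20)
Y(E) = 0 (Y(E) = (-5 + 5)/(E + 20) = 0/(20 + E) = 0)
-12*33 + (Y(O(2)) - 1*(-14)) = -12*33 + (0 - 1*(-14)) = -396 + (0 + 14) = -396 + 14 = -382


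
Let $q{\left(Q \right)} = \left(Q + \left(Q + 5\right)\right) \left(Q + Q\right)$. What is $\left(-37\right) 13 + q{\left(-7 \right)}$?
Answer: $-355$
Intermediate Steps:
$q{\left(Q \right)} = 2 Q \left(5 + 2 Q\right)$ ($q{\left(Q \right)} = \left(Q + \left(5 + Q\right)\right) 2 Q = \left(5 + 2 Q\right) 2 Q = 2 Q \left(5 + 2 Q\right)$)
$\left(-37\right) 13 + q{\left(-7 \right)} = \left(-37\right) 13 + 2 \left(-7\right) \left(5 + 2 \left(-7\right)\right) = -481 + 2 \left(-7\right) \left(5 - 14\right) = -481 + 2 \left(-7\right) \left(-9\right) = -481 + 126 = -355$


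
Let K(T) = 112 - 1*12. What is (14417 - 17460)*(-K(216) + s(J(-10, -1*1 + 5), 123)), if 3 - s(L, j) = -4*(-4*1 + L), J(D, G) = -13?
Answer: 502095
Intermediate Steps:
K(T) = 100 (K(T) = 112 - 12 = 100)
s(L, j) = -13 + 4*L (s(L, j) = 3 - (-4)*(-4*1 + L) = 3 - (-4)*(-4 + L) = 3 - (16 - 4*L) = 3 + (-16 + 4*L) = -13 + 4*L)
(14417 - 17460)*(-K(216) + s(J(-10, -1*1 + 5), 123)) = (14417 - 17460)*(-1*100 + (-13 + 4*(-13))) = -3043*(-100 + (-13 - 52)) = -3043*(-100 - 65) = -3043*(-165) = 502095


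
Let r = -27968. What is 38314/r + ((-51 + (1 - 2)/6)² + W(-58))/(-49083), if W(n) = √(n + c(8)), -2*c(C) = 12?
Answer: -8792041783/6177390048 - 8*I/49083 ≈ -1.4233 - 0.00016299*I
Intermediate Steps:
c(C) = -6 (c(C) = -½*12 = -6)
W(n) = √(-6 + n) (W(n) = √(n - 6) = √(-6 + n))
38314/r + ((-51 + (1 - 2)/6)² + W(-58))/(-49083) = 38314/(-27968) + ((-51 + (1 - 2)/6)² + √(-6 - 58))/(-49083) = 38314*(-1/27968) + ((-51 - 1*⅙)² + √(-64))*(-1/49083) = -19157/13984 + ((-51 - ⅙)² + 8*I)*(-1/49083) = -19157/13984 + ((-307/6)² + 8*I)*(-1/49083) = -19157/13984 + (94249/36 + 8*I)*(-1/49083) = -19157/13984 + (-94249/1766988 - 8*I/49083) = -8792041783/6177390048 - 8*I/49083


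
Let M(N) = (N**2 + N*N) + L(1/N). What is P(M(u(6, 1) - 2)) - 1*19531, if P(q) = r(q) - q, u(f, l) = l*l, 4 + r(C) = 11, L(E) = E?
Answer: -19525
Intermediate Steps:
r(C) = 7 (r(C) = -4 + 11 = 7)
u(f, l) = l**2
M(N) = 1/N + 2*N**2 (M(N) = (N**2 + N*N) + 1/N = (N**2 + N**2) + 1/N = 2*N**2 + 1/N = 1/N + 2*N**2)
P(q) = 7 - q
P(M(u(6, 1) - 2)) - 1*19531 = (7 - (1 + 2*(1**2 - 2)**3)/(1**2 - 2)) - 1*19531 = (7 - (1 + 2*(1 - 2)**3)/(1 - 2)) - 19531 = (7 - (1 + 2*(-1)**3)/(-1)) - 19531 = (7 - (-1)*(1 + 2*(-1))) - 19531 = (7 - (-1)*(1 - 2)) - 19531 = (7 - (-1)*(-1)) - 19531 = (7 - 1*1) - 19531 = (7 - 1) - 19531 = 6 - 19531 = -19525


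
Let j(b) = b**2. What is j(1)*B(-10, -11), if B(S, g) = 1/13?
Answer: 1/13 ≈ 0.076923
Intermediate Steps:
B(S, g) = 1/13
j(1)*B(-10, -11) = 1**2*(1/13) = 1*(1/13) = 1/13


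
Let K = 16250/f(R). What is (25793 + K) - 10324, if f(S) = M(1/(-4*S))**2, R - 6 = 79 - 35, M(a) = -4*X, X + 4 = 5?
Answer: 131877/8 ≈ 16485.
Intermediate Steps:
X = 1 (X = -4 + 5 = 1)
M(a) = -4 (M(a) = -4*1 = -4)
R = 50 (R = 6 + (79 - 35) = 6 + 44 = 50)
f(S) = 16 (f(S) = (-4)**2 = 16)
K = 8125/8 (K = 16250/16 = 16250*(1/16) = 8125/8 ≈ 1015.6)
(25793 + K) - 10324 = (25793 + 8125/8) - 10324 = 214469/8 - 10324 = 131877/8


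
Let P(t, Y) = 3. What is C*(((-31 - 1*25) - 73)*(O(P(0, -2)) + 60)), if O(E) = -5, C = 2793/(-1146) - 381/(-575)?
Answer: 553102077/43930 ≈ 12591.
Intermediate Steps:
C = -389783/219650 (C = 2793*(-1/1146) - 381*(-1/575) = -931/382 + 381/575 = -389783/219650 ≈ -1.7746)
C*(((-31 - 1*25) - 73)*(O(P(0, -2)) + 60)) = -389783*((-31 - 1*25) - 73)*(-5 + 60)/219650 = -389783*((-31 - 25) - 73)*55/219650 = -389783*(-56 - 73)*55/219650 = -(-50282007)*55/219650 = -389783/219650*(-7095) = 553102077/43930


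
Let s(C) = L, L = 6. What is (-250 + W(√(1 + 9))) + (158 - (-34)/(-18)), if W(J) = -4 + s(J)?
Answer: -827/9 ≈ -91.889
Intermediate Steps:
s(C) = 6
W(J) = 2 (W(J) = -4 + 6 = 2)
(-250 + W(√(1 + 9))) + (158 - (-34)/(-18)) = (-250 + 2) + (158 - (-34)/(-18)) = -248 + (158 - (-34)*(-1)/18) = -248 + (158 - 1*17/9) = -248 + (158 - 17/9) = -248 + 1405/9 = -827/9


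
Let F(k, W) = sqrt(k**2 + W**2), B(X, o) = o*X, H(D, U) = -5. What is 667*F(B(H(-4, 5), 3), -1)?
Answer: 667*sqrt(226) ≈ 10027.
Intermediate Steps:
B(X, o) = X*o
F(k, W) = sqrt(W**2 + k**2)
667*F(B(H(-4, 5), 3), -1) = 667*sqrt((-1)**2 + (-5*3)**2) = 667*sqrt(1 + (-15)**2) = 667*sqrt(1 + 225) = 667*sqrt(226)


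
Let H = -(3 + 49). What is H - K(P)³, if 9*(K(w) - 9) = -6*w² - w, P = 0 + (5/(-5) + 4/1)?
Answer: -1916/27 ≈ -70.963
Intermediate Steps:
P = 3 (P = 0 + (5*(-⅕) + 4*1) = 0 + (-1 + 4) = 0 + 3 = 3)
K(w) = 9 - 2*w²/3 - w/9 (K(w) = 9 + (-6*w² - w)/9 = 9 + (-w - 6*w²)/9 = 9 + (-2*w²/3 - w/9) = 9 - 2*w²/3 - w/9)
H = -52 (H = -1*52 = -52)
H - K(P)³ = -52 - (9 - ⅔*3² - ⅑*3)³ = -52 - (9 - ⅔*9 - ⅓)³ = -52 - (9 - 6 - ⅓)³ = -52 - (8/3)³ = -52 - 1*512/27 = -52 - 512/27 = -1916/27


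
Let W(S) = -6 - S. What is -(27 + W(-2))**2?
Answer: -529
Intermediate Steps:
-(27 + W(-2))**2 = -(27 + (-6 - 1*(-2)))**2 = -(27 + (-6 + 2))**2 = -(27 - 4)**2 = -1*23**2 = -1*529 = -529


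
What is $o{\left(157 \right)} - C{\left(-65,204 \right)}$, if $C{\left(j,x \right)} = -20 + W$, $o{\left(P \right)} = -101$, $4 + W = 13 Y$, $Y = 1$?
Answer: $-90$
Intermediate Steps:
$W = 9$ ($W = -4 + 13 \cdot 1 = -4 + 13 = 9$)
$C{\left(j,x \right)} = -11$ ($C{\left(j,x \right)} = -20 + 9 = -11$)
$o{\left(157 \right)} - C{\left(-65,204 \right)} = -101 - -11 = -101 + 11 = -90$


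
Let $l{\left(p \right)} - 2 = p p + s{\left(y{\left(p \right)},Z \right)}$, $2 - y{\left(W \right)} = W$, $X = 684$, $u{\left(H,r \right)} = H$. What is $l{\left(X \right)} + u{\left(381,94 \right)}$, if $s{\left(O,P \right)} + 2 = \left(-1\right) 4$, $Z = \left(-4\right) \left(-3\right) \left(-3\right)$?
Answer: $468233$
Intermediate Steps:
$Z = -36$ ($Z = 12 \left(-3\right) = -36$)
$y{\left(W \right)} = 2 - W$
$s{\left(O,P \right)} = -6$ ($s{\left(O,P \right)} = -2 - 4 = -6$)
$l{\left(p \right)} = -4 + p^{2}$ ($l{\left(p \right)} = 2 + \left(p p - 6\right) = 2 + \left(p^{2} - 6\right) = 2 + \left(-6 + p^{2}\right) = -4 + p^{2}$)
$l{\left(X \right)} + u{\left(381,94 \right)} = \left(-4 + 684^{2}\right) + 381 = \left(-4 + 467856\right) + 381 = 467852 + 381 = 468233$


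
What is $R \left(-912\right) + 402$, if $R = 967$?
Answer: $-881502$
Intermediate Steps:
$R \left(-912\right) + 402 = 967 \left(-912\right) + 402 = -881904 + 402 = -881502$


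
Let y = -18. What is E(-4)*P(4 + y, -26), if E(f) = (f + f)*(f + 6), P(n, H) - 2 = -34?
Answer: 512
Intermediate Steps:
P(n, H) = -32 (P(n, H) = 2 - 34 = -32)
E(f) = 2*f*(6 + f) (E(f) = (2*f)*(6 + f) = 2*f*(6 + f))
E(-4)*P(4 + y, -26) = (2*(-4)*(6 - 4))*(-32) = (2*(-4)*2)*(-32) = -16*(-32) = 512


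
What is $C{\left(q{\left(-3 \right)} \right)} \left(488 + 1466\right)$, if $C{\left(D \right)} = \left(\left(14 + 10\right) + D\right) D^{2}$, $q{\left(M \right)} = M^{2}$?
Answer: $5223042$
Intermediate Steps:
$C{\left(D \right)} = D^{2} \left(24 + D\right)$ ($C{\left(D \right)} = \left(24 + D\right) D^{2} = D^{2} \left(24 + D\right)$)
$C{\left(q{\left(-3 \right)} \right)} \left(488 + 1466\right) = \left(\left(-3\right)^{2}\right)^{2} \left(24 + \left(-3\right)^{2}\right) \left(488 + 1466\right) = 9^{2} \left(24 + 9\right) 1954 = 81 \cdot 33 \cdot 1954 = 2673 \cdot 1954 = 5223042$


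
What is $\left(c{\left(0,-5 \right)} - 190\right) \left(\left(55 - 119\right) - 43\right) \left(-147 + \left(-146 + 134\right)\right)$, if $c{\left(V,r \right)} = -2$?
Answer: $-3266496$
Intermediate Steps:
$\left(c{\left(0,-5 \right)} - 190\right) \left(\left(55 - 119\right) - 43\right) \left(-147 + \left(-146 + 134\right)\right) = \left(-2 - 190\right) \left(\left(55 - 119\right) - 43\right) \left(-147 + \left(-146 + 134\right)\right) = - 192 \left(-64 - 43\right) \left(-147 - 12\right) = \left(-192\right) \left(-107\right) \left(-159\right) = 20544 \left(-159\right) = -3266496$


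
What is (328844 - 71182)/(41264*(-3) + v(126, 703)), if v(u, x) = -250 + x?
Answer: -257662/123339 ≈ -2.0891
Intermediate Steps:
(328844 - 71182)/(41264*(-3) + v(126, 703)) = (328844 - 71182)/(41264*(-3) + (-250 + 703)) = 257662/(-123792 + 453) = 257662/(-123339) = 257662*(-1/123339) = -257662/123339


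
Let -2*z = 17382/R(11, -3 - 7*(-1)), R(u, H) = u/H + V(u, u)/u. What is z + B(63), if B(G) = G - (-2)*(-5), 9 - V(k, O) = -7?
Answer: -372599/185 ≈ -2014.0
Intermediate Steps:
V(k, O) = 16 (V(k, O) = 9 - 1*(-7) = 9 + 7 = 16)
R(u, H) = 16/u + u/H (R(u, H) = u/H + 16/u = 16/u + u/H)
B(G) = -10 + G (B(G) = G - 1*10 = G - 10 = -10 + G)
z = -382404/185 (z = -8691/(16/11 + 11/(-3 - 7*(-1))) = -8691/(16*(1/11) + 11/(-3 + 7)) = -8691/(16/11 + 11/4) = -8691/185/44 = -8691*44/185 = -½*764808/185 = -382404/185 ≈ -2067.0)
z + B(63) = -382404/185 + (-10 + 63) = -382404/185 + 53 = -372599/185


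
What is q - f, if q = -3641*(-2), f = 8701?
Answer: -1419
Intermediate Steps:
q = 7282
q - f = 7282 - 1*8701 = 7282 - 8701 = -1419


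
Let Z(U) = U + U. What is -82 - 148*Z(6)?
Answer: -1858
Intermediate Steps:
Z(U) = 2*U
-82 - 148*Z(6) = -82 - 296*6 = -82 - 148*12 = -82 - 1776 = -1858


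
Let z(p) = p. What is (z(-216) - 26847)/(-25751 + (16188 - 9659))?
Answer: 27063/19222 ≈ 1.4079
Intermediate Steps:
(z(-216) - 26847)/(-25751 + (16188 - 9659)) = (-216 - 26847)/(-25751 + (16188 - 9659)) = -27063/(-25751 + 6529) = -27063/(-19222) = -27063*(-1/19222) = 27063/19222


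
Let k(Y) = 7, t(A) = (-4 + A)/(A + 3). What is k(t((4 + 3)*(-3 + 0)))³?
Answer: 343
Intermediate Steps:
t(A) = (-4 + A)/(3 + A)
k(t((4 + 3)*(-3 + 0)))³ = 7³ = 343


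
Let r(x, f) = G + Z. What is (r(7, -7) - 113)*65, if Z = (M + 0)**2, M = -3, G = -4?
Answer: -7020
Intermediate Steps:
Z = 9 (Z = (-3 + 0)**2 = (-3)**2 = 9)
r(x, f) = 5 (r(x, f) = -4 + 9 = 5)
(r(7, -7) - 113)*65 = (5 - 113)*65 = -108*65 = -7020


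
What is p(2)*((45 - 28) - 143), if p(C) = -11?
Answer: 1386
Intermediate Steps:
p(2)*((45 - 28) - 143) = -11*((45 - 28) - 143) = -11*(17 - 143) = -11*(-126) = 1386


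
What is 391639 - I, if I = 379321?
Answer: 12318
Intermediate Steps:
391639 - I = 391639 - 1*379321 = 391639 - 379321 = 12318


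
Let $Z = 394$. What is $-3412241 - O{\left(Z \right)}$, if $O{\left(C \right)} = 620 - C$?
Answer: $-3412467$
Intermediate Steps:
$-3412241 - O{\left(Z \right)} = -3412241 - \left(620 - 394\right) = -3412241 - 226 = -3412467$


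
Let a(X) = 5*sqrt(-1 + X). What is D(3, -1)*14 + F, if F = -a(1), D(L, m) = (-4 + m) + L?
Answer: -28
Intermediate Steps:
D(L, m) = -4 + L + m
F = 0 (F = -5*sqrt(-1 + 1) = -5*sqrt(0) = -5*0 = -1*0 = 0)
D(3, -1)*14 + F = (-4 + 3 - 1)*14 + 0 = -2*14 + 0 = -28 + 0 = -28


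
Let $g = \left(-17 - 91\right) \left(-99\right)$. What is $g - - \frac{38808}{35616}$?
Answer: $\frac{2266935}{212} \approx 10693.0$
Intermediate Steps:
$g = 10692$ ($g = \left(-108\right) \left(-99\right) = 10692$)
$g - - \frac{38808}{35616} = 10692 - - \frac{38808}{35616} = 10692 - \left(-38808\right) \frac{1}{35616} = 10692 - - \frac{231}{212} = 10692 + \frac{231}{212} = \frac{2266935}{212}$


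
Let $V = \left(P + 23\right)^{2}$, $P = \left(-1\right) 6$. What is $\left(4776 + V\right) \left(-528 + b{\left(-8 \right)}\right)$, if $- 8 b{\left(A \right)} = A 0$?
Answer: $-2674320$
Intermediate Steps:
$b{\left(A \right)} = 0$ ($b{\left(A \right)} = - \frac{A 0}{8} = \left(- \frac{1}{8}\right) 0 = 0$)
$P = -6$
$V = 289$ ($V = \left(-6 + 23\right)^{2} = 17^{2} = 289$)
$\left(4776 + V\right) \left(-528 + b{\left(-8 \right)}\right) = \left(4776 + 289\right) \left(-528 + 0\right) = 5065 \left(-528\right) = -2674320$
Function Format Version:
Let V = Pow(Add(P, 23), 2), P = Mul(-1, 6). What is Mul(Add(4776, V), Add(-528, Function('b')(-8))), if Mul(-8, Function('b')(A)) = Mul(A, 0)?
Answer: -2674320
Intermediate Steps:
Function('b')(A) = 0 (Function('b')(A) = Mul(Rational(-1, 8), Mul(A, 0)) = Mul(Rational(-1, 8), 0) = 0)
P = -6
V = 289 (V = Pow(Add(-6, 23), 2) = Pow(17, 2) = 289)
Mul(Add(4776, V), Add(-528, Function('b')(-8))) = Mul(Add(4776, 289), Add(-528, 0)) = Mul(5065, -528) = -2674320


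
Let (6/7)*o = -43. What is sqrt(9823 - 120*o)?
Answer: sqrt(15843) ≈ 125.87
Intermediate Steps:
o = -301/6 (o = (7/6)*(-43) = -301/6 ≈ -50.167)
sqrt(9823 - 120*o) = sqrt(9823 - 120*(-301/6)) = sqrt(9823 + 6020) = sqrt(15843)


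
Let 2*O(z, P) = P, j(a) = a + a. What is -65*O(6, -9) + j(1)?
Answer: 589/2 ≈ 294.50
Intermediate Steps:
j(a) = 2*a
O(z, P) = P/2
-65*O(6, -9) + j(1) = -65*(-9)/2 + 2*1 = -65*(-9/2) + 2 = 585/2 + 2 = 589/2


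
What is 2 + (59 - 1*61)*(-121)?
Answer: 244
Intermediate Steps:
2 + (59 - 1*61)*(-121) = 2 + (59 - 61)*(-121) = 2 - 2*(-121) = 2 + 242 = 244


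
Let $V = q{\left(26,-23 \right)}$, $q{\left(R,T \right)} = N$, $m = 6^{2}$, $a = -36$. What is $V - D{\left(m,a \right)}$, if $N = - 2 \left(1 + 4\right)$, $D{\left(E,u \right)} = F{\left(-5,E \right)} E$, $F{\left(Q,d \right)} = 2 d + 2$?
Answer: $-2674$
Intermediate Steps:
$m = 36$
$F{\left(Q,d \right)} = 2 + 2 d$
$D{\left(E,u \right)} = E \left(2 + 2 E\right)$ ($D{\left(E,u \right)} = \left(2 + 2 E\right) E = E \left(2 + 2 E\right)$)
$N = -10$ ($N = \left(-2\right) 5 = -10$)
$q{\left(R,T \right)} = -10$
$V = -10$
$V - D{\left(m,a \right)} = -10 - 2 \cdot 36 \left(1 + 36\right) = -10 - 2 \cdot 36 \cdot 37 = -10 - 2664 = -2674$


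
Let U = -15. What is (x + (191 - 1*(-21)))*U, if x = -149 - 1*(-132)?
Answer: -2925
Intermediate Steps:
x = -17 (x = -149 + 132 = -17)
(x + (191 - 1*(-21)))*U = (-17 + (191 - 1*(-21)))*(-15) = (-17 + (191 + 21))*(-15) = (-17 + 212)*(-15) = 195*(-15) = -2925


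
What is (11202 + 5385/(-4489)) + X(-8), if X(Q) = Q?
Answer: 50244481/4489 ≈ 11193.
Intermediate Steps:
(11202 + 5385/(-4489)) + X(-8) = (11202 + 5385/(-4489)) - 8 = (11202 + 5385*(-1/4489)) - 8 = (11202 - 5385/4489) - 8 = 50280393/4489 - 8 = 50244481/4489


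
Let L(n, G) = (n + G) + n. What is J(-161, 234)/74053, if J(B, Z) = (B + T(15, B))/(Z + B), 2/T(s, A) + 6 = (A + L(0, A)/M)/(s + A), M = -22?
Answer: -36125/1209924849 ≈ -2.9857e-5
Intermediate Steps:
L(n, G) = G + 2*n (L(n, G) = (G + n) + n = G + 2*n)
T(s, A) = 2/(-6 + 21*A/(22*(A + s))) (T(s, A) = 2/(-6 + (A + (A + 2*0)/(-22))/(s + A)) = 2/(-6 + (A + (A + 0)*(-1/22))/(A + s)) = 2/(-6 + (A + A*(-1/22))/(A + s)) = 2/(-6 + (A - A/22)/(A + s)) = 2/(-6 + (21*A/22)/(A + s)) = 2/(-6 + 21*A/(22*(A + s))))
J(B, Z) = (B + 44*(-15 - B)/(3*(660 + 37*B)))/(B + Z) (J(B, Z) = (B + 44*(-B - 1*15)/(3*(37*B + 44*15)))/(Z + B) = (B + 44*(-B - 15)/(3*(37*B + 660)))/(B + Z) = (B + 44*(-15 - B)/(3*(660 + 37*B)))/(B + Z))
J(-161, 234)/74053 = ((-220 - 44/3*(-161) - 161*(660 + 37*(-161)))/((660 + 37*(-161))*(-161 + 234)))/74053 = ((-220 + 7084/3 - 161*(660 - 5957))/((660 - 5957)*73))*(1/74053) = ((1/73)*(-220 + 7084/3 - 161*(-5297))/(-5297))*(1/74053) = -1/5297*1/73*(-220 + 7084/3 + 852817)*(1/74053) = -1/5297*1/73*2564875/3*(1/74053) = -2564875/1160043*1/74053 = -36125/1209924849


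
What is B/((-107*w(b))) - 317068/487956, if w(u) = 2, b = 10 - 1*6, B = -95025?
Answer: 11575041587/26105646 ≈ 443.39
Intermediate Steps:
b = 4 (b = 10 - 6 = 4)
B/((-107*w(b))) - 317068/487956 = -95025/((-107*2)) - 317068/487956 = -95025/(-214) - 317068*1/487956 = -95025*(-1/214) - 79267/121989 = 95025/214 - 79267/121989 = 11575041587/26105646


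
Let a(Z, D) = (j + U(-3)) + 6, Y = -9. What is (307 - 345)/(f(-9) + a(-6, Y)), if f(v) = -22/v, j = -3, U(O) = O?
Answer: -171/11 ≈ -15.545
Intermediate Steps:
a(Z, D) = 0 (a(Z, D) = (-3 - 3) + 6 = -6 + 6 = 0)
(307 - 345)/(f(-9) + a(-6, Y)) = (307 - 345)/(-22/(-9) + 0) = -38/(-22*(-⅑) + 0) = -38/(22/9 + 0) = -38/22/9 = -38*9/22 = -171/11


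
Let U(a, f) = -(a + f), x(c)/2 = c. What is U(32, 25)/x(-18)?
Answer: 19/12 ≈ 1.5833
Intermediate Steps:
x(c) = 2*c
U(a, f) = -a - f
U(32, 25)/x(-18) = (-1*32 - 1*25)/((2*(-18))) = (-32 - 25)/(-36) = -57*(-1/36) = 19/12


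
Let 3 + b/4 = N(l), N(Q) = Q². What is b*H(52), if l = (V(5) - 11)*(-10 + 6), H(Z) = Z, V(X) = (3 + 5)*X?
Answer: 2798224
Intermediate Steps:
V(X) = 8*X
l = -116 (l = (8*5 - 11)*(-10 + 6) = (40 - 11)*(-4) = 29*(-4) = -116)
b = 53812 (b = -12 + 4*(-116)² = -12 + 4*13456 = -12 + 53824 = 53812)
b*H(52) = 53812*52 = 2798224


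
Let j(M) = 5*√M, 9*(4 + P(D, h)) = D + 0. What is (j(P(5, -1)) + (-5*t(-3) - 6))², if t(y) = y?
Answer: -46/9 + 30*I*√31 ≈ -5.1111 + 167.03*I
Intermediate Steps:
P(D, h) = -4 + D/9 (P(D, h) = -4 + (D + 0)/9 = -4 + D/9)
(j(P(5, -1)) + (-5*t(-3) - 6))² = (5*√(-4 + (⅑)*5) + (-5*(-3) - 6))² = (5*√(-4 + 5/9) + (15 - 6))² = (5*√(-31/9) + 9)² = (5*(I*√31/3) + 9)² = (5*I*√31/3 + 9)² = (9 + 5*I*√31/3)²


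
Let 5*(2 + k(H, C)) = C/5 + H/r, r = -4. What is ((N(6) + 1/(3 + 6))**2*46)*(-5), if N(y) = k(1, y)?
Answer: -53770343/81000 ≈ -663.83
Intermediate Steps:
k(H, C) = -2 - H/20 + C/25 (k(H, C) = -2 + (C/5 + H/(-4))/5 = -2 + (C*(1/5) + H*(-1/4))/5 = -2 + (C/5 - H/4)/5 = -2 + (-H/4 + C/5)/5 = -2 + (-H/20 + C/25) = -2 - H/20 + C/25)
N(y) = -41/20 + y/25 (N(y) = -2 - 1/20*1 + y/25 = -2 - 1/20 + y/25 = -41/20 + y/25)
((N(6) + 1/(3 + 6))**2*46)*(-5) = (((-41/20 + (1/25)*6) + 1/(3 + 6))**2*46)*(-5) = (((-41/20 + 6/25) + 1/9)**2*46)*(-5) = ((-181/100 + 1/9)**2*46)*(-5) = ((-1529/900)**2*46)*(-5) = ((2337841/810000)*46)*(-5) = (53770343/405000)*(-5) = -53770343/81000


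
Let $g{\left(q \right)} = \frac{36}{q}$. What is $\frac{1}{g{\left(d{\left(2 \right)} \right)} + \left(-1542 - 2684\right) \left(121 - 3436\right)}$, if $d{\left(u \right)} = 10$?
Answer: $\frac{5}{70045968} \approx 7.1382 \cdot 10^{-8}$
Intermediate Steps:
$\frac{1}{g{\left(d{\left(2 \right)} \right)} + \left(-1542 - 2684\right) \left(121 - 3436\right)} = \frac{1}{\frac{36}{10} + \left(-1542 - 2684\right) \left(121 - 3436\right)} = \frac{1}{36 \cdot \frac{1}{10} - -14009190} = \frac{1}{\frac{18}{5} + 14009190} = \frac{1}{\frac{70045968}{5}} = \frac{5}{70045968}$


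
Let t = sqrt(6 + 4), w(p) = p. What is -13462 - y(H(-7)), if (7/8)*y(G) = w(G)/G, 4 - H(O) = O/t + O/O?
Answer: -94242/7 ≈ -13463.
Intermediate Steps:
t = sqrt(10) ≈ 3.1623
H(O) = 3 - O*sqrt(10)/10 (H(O) = 4 - (O/(sqrt(10)) + O/O) = 4 - (O*(sqrt(10)/10) + 1) = 4 - (O*sqrt(10)/10 + 1) = 4 - (1 + O*sqrt(10)/10) = 4 + (-1 - O*sqrt(10)/10) = 3 - O*sqrt(10)/10)
y(G) = 8/7 (y(G) = 8*(G/G)/7 = (8/7)*1 = 8/7)
-13462 - y(H(-7)) = -13462 - 1*8/7 = -13462 - 8/7 = -94242/7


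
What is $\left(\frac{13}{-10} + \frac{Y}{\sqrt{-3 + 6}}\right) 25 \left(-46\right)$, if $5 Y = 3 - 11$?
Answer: $1495 + \frac{1840 \sqrt{3}}{3} \approx 2557.3$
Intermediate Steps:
$Y = - \frac{8}{5}$ ($Y = \frac{3 - 11}{5} = \frac{1}{5} \left(-8\right) = - \frac{8}{5} \approx -1.6$)
$\left(\frac{13}{-10} + \frac{Y}{\sqrt{-3 + 6}}\right) 25 \left(-46\right) = \left(\frac{13}{-10} - \frac{8}{5 \sqrt{-3 + 6}}\right) 25 \left(-46\right) = \left(13 \left(- \frac{1}{10}\right) - \frac{8}{5 \sqrt{3}}\right) 25 \left(-46\right) = \left(- \frac{13}{10} - \frac{8 \frac{\sqrt{3}}{3}}{5}\right) 25 \left(-46\right) = \left(- \frac{13}{10} - \frac{8 \sqrt{3}}{15}\right) 25 \left(-46\right) = \left(- \frac{65}{2} - \frac{40 \sqrt{3}}{3}\right) \left(-46\right) = 1495 + \frac{1840 \sqrt{3}}{3}$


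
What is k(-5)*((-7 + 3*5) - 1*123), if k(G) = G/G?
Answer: -115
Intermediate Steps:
k(G) = 1
k(-5)*((-7 + 3*5) - 1*123) = 1*((-7 + 3*5) - 1*123) = 1*((-7 + 15) - 123) = 1*(8 - 123) = 1*(-115) = -115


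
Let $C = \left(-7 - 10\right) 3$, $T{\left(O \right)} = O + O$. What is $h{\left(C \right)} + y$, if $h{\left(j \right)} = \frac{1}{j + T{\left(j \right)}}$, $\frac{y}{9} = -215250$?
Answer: $- \frac{296399251}{153} \approx -1.9373 \cdot 10^{6}$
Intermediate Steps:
$T{\left(O \right)} = 2 O$
$C = -51$ ($C = \left(-17\right) 3 = -51$)
$y = -1937250$ ($y = 9 \left(-215250\right) = -1937250$)
$h{\left(j \right)} = \frac{1}{3 j}$ ($h{\left(j \right)} = \frac{1}{j + 2 j} = \frac{1}{3 j}$)
$h{\left(C \right)} + y = \frac{1}{3 \left(-51\right)} - 1937250 = \frac{1}{3} \left(- \frac{1}{51}\right) - 1937250 = - \frac{1}{153} - 1937250 = - \frac{296399251}{153}$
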